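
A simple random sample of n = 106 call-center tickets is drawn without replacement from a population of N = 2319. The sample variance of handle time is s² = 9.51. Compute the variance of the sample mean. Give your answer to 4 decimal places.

0.0856

Under SRS without replacement, Var(ȳ) = (1 − f)·s²/n with f = n/N = 106/2319 = 0.04570936.
Var(ȳ) = (1 − 0.04570936)·9.51/106 = 0.95429064·0.089716981 = 0.085616076.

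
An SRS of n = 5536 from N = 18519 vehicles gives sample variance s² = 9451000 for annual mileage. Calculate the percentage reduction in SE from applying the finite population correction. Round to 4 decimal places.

f = n/N = 5536/18519 = 0.29893623.
SE_no-fpc = √(s²/n) = 41.318147; SE_fpc = √((1−f)s²/n) = 34.595499.
Ratio = √(1−f) = 0.83729551. Reduction = 100·(1 − 0.83729551) = 16.2704%.

16.2704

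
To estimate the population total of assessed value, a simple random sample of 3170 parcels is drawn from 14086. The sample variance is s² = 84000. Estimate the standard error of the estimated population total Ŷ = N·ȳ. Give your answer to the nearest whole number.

Var(Ŷ) = N²·Var(ȳ) = N²·(1 − n/N)·s²/n.
f = 3170/14086 = 0.22504615; Var(ȳ) = 0.77495385·84000/3170 = 20.535055.
Var(Ŷ) = 14086² · 20.535055 = 4.0744711 × 10^9.
SE(Ŷ) = √(4.0744711 × 10^9) = 63832.

63832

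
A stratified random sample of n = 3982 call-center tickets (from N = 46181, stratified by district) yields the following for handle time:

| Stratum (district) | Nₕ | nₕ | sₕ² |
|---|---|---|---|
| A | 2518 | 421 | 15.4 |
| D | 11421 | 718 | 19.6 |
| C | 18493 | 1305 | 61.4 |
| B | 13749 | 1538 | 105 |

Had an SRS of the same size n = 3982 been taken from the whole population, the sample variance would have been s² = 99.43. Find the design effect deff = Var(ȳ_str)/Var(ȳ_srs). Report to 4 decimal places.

Var(ȳ_str) = Σ Wₕ²(1−fₕ)sₕ²/nₕ with Wₕ = Nₕ/46181:
  A: (2518/46181)²·(1−421/2518)·15.4/421 = 9.0566194 × 10^-5
  D: (11421/46181)²·(1−718/11421)·19.6/718 = 0.0015646407
  C: (18493/46181)²·(1−1305/18493)·61.4/1305 = 0.0070123552
  B: (13749/46181)²·(1−1538/13749)·105/1538 = 0.0053743834
  → Var(ȳ_str) = 0.014041945.
Var(ȳ_srs) = (1 − 3982/46181)·99.43/3982 = 0.022816814.
deff = 0.014041945 / 0.022816814 = 0.6154.

0.6154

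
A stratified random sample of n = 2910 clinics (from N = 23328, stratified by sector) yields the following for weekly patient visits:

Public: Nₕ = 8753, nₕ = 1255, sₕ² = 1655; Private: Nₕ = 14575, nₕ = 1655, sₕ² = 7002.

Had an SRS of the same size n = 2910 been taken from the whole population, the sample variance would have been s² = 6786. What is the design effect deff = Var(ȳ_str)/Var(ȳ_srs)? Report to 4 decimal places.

0.7952

Var(ȳ_str) = Σ Wₕ²(1−fₕ)sₕ²/nₕ with Wₕ = Nₕ/23328:
  Public: (8753/23328)²·(1−1255/8753)·1655/1255 = 0.15903826
  Private: (14575/23328)²·(1−1655/14575)·7002/1655 = 1.463997
  → Var(ȳ_str) = 1.6230353.
Var(ȳ_srs) = (1 − 2910/23328)·6786/2910 = 2.0410637.
deff = 1.6230353 / 2.0410637 = 0.7952.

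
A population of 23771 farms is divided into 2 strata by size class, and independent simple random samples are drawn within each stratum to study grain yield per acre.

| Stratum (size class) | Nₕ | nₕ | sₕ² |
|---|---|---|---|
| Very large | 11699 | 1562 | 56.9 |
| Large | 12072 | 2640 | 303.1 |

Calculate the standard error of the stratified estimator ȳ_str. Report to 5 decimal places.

0.17544

Var(ȳ_str) = Σₕ Wₕ²(1 − fₕ)sₕ²/nₕ with Wₕ = Nₕ/N, N = 23771.
Very large: Wₕ = 0.49215431; term = 0.49215431²·(1 − 0.13351569)·56.9/1562 = 0.0076452998.
Large: Wₕ = 0.50784569; term = 0.50784569²·(1 − 0.21868787)·303.1/2640 = 0.023135033.
Sum = 0.030780333.
SE = √(0.030780333) = 0.17544.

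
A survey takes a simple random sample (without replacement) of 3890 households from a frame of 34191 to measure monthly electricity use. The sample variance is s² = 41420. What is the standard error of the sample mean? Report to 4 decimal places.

Under SRS without replacement, Var(ȳ) = (1 − f)·s²/n with f = n/N = 3890/34191 = 0.11377263.
Var(ȳ) = (1 − 0.11377263)·41420/3890 = 0.88622737·10.647815 = 9.436385.
SE(ȳ) = √(9.436385) = 3.0719.

3.0719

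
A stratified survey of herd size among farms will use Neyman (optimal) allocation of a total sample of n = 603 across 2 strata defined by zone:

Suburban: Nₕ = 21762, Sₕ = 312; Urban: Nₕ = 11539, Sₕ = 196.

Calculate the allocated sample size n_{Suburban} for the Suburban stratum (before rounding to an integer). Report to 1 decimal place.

452.3

Neyman allocation: nₕ = n·NₕSₕ / Σⱼ NⱼSⱼ.
Σ NⱼSⱼ = 21762·312 + 11539·196 = 9.051388 × 10^6.
n_{Suburban} = 603·21762·312 / (9.051388 × 10^6) = 452.3.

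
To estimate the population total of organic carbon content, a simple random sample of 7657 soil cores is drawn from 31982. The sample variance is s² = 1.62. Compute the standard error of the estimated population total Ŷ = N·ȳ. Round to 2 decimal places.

Var(Ŷ) = N²·Var(ȳ) = N²·(1 − n/N)·s²/n.
f = 7657/31982 = 0.23941592; Var(ȳ) = 0.76058408·1.62/7657 = 1.6091762 × 10^-4.
Var(Ŷ) = 31982² · (1.6091762 × 10^-4) = 164594.32.
SE(Ŷ) = √(164594.32) = 405.70.

405.70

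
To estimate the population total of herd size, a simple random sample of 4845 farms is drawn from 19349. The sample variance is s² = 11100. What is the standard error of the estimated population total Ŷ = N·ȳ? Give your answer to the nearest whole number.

Var(Ŷ) = N²·Var(ȳ) = N²·(1 − n/N)·s²/n.
f = 4845/19349 = 0.25040054; Var(ȳ) = 0.74959946·11100/4845 = 1.7173486.
Var(Ŷ) = 19349² · 1.7173486 = 6.429475 × 10^8.
SE(Ŷ) = √(6.429475 × 10^8) = 25356.

25356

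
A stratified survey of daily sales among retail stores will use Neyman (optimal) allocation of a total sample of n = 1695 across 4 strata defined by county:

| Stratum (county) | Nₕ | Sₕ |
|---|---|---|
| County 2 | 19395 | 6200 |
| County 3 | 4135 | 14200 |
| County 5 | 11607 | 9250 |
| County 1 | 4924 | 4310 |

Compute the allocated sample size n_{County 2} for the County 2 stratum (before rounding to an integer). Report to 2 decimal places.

662.72

Neyman allocation: nₕ = n·NₕSₕ / Σⱼ NⱼSⱼ.
Σ NⱼSⱼ = 19395·6200 + 4135·14200 + 11607·9250 + 4924·4310 = 3.0755319 × 10^8.
n_{County 2} = 1695·19395·6200 / (3.0755319 × 10^8) = 662.72.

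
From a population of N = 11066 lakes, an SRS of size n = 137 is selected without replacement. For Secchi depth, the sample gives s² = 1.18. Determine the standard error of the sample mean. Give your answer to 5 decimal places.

Under SRS without replacement, Var(ȳ) = (1 − f)·s²/n with f = n/N = 137/11066 = 0.01238026.
Var(ȳ) = (1 − 0.01238026)·1.18/137 = 0.98761974·0.0086131387 = 0.0085065058.
SE(ȳ) = √(0.0085065058) = 0.09223.

0.09223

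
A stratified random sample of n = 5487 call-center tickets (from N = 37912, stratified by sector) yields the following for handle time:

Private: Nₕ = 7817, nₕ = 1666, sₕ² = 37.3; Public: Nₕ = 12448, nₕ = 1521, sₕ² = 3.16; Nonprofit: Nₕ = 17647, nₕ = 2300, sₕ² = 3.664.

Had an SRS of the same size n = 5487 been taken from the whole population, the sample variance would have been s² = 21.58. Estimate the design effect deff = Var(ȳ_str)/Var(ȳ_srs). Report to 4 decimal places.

0.3704

Var(ȳ_str) = Σ Wₕ²(1−fₕ)sₕ²/nₕ with Wₕ = Nₕ/37912:
  Private: (7817/37912)²·(1−1666/7817)·37.3/1666 = 7.4897321 × 10^-4
  Public: (12448/37912)²·(1−1521/12448)·3.16/1521 = 1.9660973 × 10^-4
  Nonprofit: (17647/37912)²·(1−2300/17647)·3.664/2300 = 3.0017092 × 10^-4
  → Var(ȳ_str) = 0.0012457539.
Var(ȳ_srs) = (1 − 5487/37912)·21.58/5487 = 0.0033637195.
deff = 0.0012457539 / 0.0033637195 = 0.3704.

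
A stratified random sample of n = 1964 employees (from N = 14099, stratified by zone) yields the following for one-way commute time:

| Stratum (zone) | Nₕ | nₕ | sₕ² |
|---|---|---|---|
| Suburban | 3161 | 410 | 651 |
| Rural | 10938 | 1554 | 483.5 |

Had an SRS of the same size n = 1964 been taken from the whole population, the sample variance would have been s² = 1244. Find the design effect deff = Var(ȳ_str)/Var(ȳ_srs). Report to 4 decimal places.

0.4221

Var(ȳ_str) = Σ Wₕ²(1−fₕ)sₕ²/nₕ with Wₕ = Nₕ/14099:
  Suburban: (3161/14099)²·(1−410/3161)·651/410 = 0.069460131
  Rural: (10938/14099)²·(1−1554/10938)·483.5/1554 = 0.16065519
  → Var(ȳ_str) = 0.23011532.
Var(ȳ_srs) = (1 − 1964/14099)·1244/1964 = 0.54516801.
deff = 0.23011532 / 0.54516801 = 0.4221.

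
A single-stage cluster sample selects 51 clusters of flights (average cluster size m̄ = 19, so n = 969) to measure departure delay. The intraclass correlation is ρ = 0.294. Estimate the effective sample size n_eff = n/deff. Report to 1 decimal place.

154.0

deff = 1 + (19 − 1)·0.294 = 1 + 5.292 = 6.292.
n_eff = 969 / 6.292 = 154.0.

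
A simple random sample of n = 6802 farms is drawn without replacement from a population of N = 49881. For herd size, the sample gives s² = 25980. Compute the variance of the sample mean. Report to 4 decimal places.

Under SRS without replacement, Var(ȳ) = (1 − f)·s²/n with f = n/N = 6802/49881 = 0.13636455.
Var(ȳ) = (1 − 0.13636455)·25980/6802 = 0.86363545·3.8194649 = 3.2986253.

3.2986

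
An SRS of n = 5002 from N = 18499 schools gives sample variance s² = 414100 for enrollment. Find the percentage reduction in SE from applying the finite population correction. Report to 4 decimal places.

f = n/N = 5002/18499 = 0.27039299.
SE_no-fpc = √(s²/n) = 9.0987299; SE_fpc = √((1−f)s²/n) = 7.7718654.
Ratio = √(1−f) = 0.85417036. Reduction = 100·(1 − 0.85417036) = 14.5830%.

14.5830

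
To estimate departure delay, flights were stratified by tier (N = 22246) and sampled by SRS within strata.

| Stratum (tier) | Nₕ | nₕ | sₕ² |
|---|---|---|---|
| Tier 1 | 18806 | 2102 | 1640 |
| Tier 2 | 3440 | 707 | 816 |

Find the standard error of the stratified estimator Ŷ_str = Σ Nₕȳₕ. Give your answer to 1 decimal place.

Var(Ŷ_str) = Σₕ Nₕ²(1 − fₕ)sₕ²/nₕ.
Tier 1: 18806²·(1 − 2102/18806)·1640/2102 = 2.4509139 × 10^8.
Tier 2: 3440²·(1 − 707/3440)·816/707 = 1.0850976 × 10^7.
Sum = 2.5594237 × 10^8.
SE = √(2.5594237 × 10^8) = 15998.2.

15998.2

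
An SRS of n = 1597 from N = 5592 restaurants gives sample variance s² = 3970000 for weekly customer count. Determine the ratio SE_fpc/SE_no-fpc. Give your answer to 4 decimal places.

f = n/N = 1597/5592 = 0.28558655.
SE_no-fpc = √(s²/n) = 49.858912; SE_fpc = √((1−f)s²/n) = 42.142239.
Ratio = √(1−f) = 0.84522982.

0.8452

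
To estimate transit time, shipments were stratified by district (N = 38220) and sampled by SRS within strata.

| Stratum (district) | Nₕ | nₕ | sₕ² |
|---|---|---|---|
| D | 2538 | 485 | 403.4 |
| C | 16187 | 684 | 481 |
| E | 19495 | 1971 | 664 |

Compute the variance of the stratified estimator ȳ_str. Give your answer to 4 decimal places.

Var(ȳ_str) = Σₕ Wₕ²(1 − fₕ)sₕ²/nₕ with Wₕ = Nₕ/N, N = 38220.
D: Wₕ = 0.06640502; term = 0.06640502²·(1 − 0.19109535)·403.4/485 = 0.0029668347.
C: Wₕ = 0.42352172; term = 0.42352172²·(1 − 0.04225613)·481/684 = 0.12080634.
E: Wₕ = 0.51007326; term = 0.51007326²·(1 − 0.10110285)·664/1971 = 0.078787365.
Sum = 0.20256054.

0.2026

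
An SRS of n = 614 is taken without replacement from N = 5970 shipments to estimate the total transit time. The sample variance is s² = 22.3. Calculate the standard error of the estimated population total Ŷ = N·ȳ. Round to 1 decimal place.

1077.6

Var(Ŷ) = N²·Var(ȳ) = N²·(1 − n/N)·s²/n.
f = 614/5970 = 0.10284757; Var(ȳ) = 0.89715243·22.3/614 = 0.032583875.
Var(Ŷ) = 5970² · 0.032583875 = 1.1613186 × 10^6.
SE(Ŷ) = √(1.1613186 × 10^6) = 1077.6.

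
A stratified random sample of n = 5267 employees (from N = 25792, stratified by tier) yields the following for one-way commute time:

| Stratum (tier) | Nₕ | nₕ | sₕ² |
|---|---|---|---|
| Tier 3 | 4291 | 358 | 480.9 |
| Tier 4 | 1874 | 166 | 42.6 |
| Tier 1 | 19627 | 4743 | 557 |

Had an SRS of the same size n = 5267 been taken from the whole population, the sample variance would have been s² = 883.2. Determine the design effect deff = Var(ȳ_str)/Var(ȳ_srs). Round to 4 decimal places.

0.6511

Var(ȳ_str) = Σ Wₕ²(1−fₕ)sₕ²/nₕ with Wₕ = Nₕ/25792:
  Tier 3: (4291/25792)²·(1−358/4291)·480.9/358 = 0.03407879
  Tier 4: (1874/25792)²·(1−166/1874)·42.6/166 = 0.0012347781
  Tier 1: (19627/25792)²·(1−4743/19627)·557/4743 = 0.051571007
  → Var(ȳ_str) = 0.086884575.
Var(ȳ_srs) = (1 − 5267/25792)·883.2/5267 = 0.13344241.
deff = 0.086884575 / 0.13344241 = 0.6511.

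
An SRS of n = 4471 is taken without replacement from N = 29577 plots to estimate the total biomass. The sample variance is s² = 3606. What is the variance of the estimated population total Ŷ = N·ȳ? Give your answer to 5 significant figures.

Var(Ŷ) = N²·Var(ȳ) = N²·(1 − n/N)·s²/n.
f = 4471/29577 = 0.15116476; Var(ȳ) = 0.84883524·3606/4471 = 0.68461192.
Var(Ŷ) = 29577² · 0.68461192 = 5.9889777 × 10^8.

5.9890 × 10^8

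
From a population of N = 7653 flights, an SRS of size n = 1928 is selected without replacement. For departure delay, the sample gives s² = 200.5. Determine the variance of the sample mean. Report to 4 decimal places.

Under SRS without replacement, Var(ȳ) = (1 − f)·s²/n with f = n/N = 1928/7653 = 0.25192735.
Var(ȳ) = (1 − 0.25192735)·200.5/1928 = 0.74807265·0.10399378 = 0.0777949.

0.0778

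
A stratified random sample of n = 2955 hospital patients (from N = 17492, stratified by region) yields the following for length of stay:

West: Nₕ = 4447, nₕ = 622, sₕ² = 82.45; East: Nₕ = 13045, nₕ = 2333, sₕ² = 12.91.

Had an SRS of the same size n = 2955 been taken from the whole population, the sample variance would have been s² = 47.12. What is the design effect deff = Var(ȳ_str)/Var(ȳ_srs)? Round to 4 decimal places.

0.7468

Var(ȳ_str) = Σ Wₕ²(1−fₕ)sₕ²/nₕ with Wₕ = Nₕ/17492:
  West: (4447/17492)²·(1−622/4447)·82.45/622 = 0.0073691926
  East: (13045/17492)²·(1−2333/13045)·12.91/2333 = 0.0025272442
  → Var(ȳ_str) = 0.0098964368.
Var(ȳ_srs) = (1 − 2955/17492)·47.12/2955 = 0.013252052.
deff = 0.0098964368 / 0.013252052 = 0.7468.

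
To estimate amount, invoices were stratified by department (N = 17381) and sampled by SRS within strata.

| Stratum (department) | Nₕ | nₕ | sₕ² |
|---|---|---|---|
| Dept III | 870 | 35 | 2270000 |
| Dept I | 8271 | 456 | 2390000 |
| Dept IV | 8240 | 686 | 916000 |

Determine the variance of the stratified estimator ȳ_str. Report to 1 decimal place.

1552.5

Var(ȳ_str) = Σₕ Wₕ²(1 − fₕ)sₕ²/nₕ with Wₕ = Nₕ/N, N = 17381.
Dept III: Wₕ = 0.05005466; term = 0.05005466²·(1 − 0.04022989)·2270000/35 = 155.96029.
Dept I: Wₕ = 0.47586445; term = 0.47586445²·(1 − 0.05513239)·2390000/456 = 1121.4258.
Dept IV: Wₕ = 0.47408089; term = 0.47408089²·(1 − 0.08325243)·916000/686 = 275.12245.
Sum = 1552.5085.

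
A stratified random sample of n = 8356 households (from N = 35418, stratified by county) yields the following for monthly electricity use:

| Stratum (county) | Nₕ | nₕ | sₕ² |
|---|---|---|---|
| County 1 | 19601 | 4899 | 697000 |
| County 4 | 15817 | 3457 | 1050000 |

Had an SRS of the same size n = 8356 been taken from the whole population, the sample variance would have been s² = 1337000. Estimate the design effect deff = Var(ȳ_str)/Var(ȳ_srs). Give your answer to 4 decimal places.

0.6545

Var(ȳ_str) = Σ Wₕ²(1−fₕ)sₕ²/nₕ with Wₕ = Nₕ/35418:
  County 1: (19601/35418)²·(1−4899/19601)·697000/4899 = 32.683753
  County 4: (15817/35418)²·(1−3457/15817)·1050000/3457 = 47.335224
  → Var(ȳ_str) = 80.018977.
Var(ȳ_srs) = (1 − 8356/35418)·1337000/8356 = 122.25562.
deff = 80.018977 / 122.25562 = 0.6545.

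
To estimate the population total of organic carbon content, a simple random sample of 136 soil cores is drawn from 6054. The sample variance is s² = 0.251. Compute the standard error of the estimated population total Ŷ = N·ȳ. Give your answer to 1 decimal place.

257.1

Var(Ŷ) = N²·Var(ȳ) = N²·(1 − n/N)·s²/n.
f = 136/6054 = 0.02246449; Var(ȳ) = 0.97753551·0.251/136 = 0.001804128.
Var(Ŷ) = 6054² · 0.001804128 = 66122.944.
SE(Ŷ) = √(66122.944) = 257.1.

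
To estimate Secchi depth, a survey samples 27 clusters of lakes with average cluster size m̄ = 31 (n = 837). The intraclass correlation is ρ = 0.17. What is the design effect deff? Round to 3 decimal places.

6.100

deff = 1 + (31 − 1)·0.17 = 1 + 5.1 = 6.1.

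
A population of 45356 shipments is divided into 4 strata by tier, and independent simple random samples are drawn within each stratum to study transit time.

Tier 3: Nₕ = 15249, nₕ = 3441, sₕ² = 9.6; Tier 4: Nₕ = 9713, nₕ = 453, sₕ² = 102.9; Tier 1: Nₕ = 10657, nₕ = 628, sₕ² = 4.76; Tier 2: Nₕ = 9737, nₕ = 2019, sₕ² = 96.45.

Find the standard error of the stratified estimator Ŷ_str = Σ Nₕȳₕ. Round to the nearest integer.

5033

Var(Ŷ_str) = Σₕ Nₕ²(1 − fₕ)sₕ²/nₕ.
Tier 3: 15249²·(1 − 3441/15249)·9.6/3441 = 502347.53.
Tier 4: 9713²·(1 − 453/9713)·102.9/453 = 2.043062 × 10^7.
Tier 1: 10657²·(1 − 628/10657)·4.76/628 = 810102.38.
Tier 2: 9737²·(1 − 2019/9737)·96.45/2019 = 3.5900116 × 10^6.
Sum = 2.5333082 × 10^7.
SE = √(2.5333082 × 10^7) = 5033.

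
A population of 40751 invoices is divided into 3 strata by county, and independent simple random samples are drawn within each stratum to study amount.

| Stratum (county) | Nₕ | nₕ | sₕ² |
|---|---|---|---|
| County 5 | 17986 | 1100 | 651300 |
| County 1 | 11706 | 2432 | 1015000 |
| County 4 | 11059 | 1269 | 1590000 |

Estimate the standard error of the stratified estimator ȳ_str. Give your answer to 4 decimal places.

14.7397

Var(ȳ_str) = Σₕ Wₕ²(1 − fₕ)sₕ²/nₕ with Wₕ = Nₕ/N, N = 40751.
County 5: Wₕ = 0.44136340; term = 0.44136340²·(1 − 0.06115868)·651300/1100 = 108.28623.
County 1: Wₕ = 0.28725675; term = 0.28725675²·(1 − 0.20775671)·1015000/2432 = 27.283592.
County 4: Wₕ = 0.27137984; term = 0.27137984²·(1 − 0.11474817)·1590000/1269 = 81.687859.
Sum = 217.25768.
SE = √(217.25768) = 14.7397.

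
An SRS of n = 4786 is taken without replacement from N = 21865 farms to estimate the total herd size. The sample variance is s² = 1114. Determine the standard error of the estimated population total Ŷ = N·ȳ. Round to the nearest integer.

Var(Ŷ) = N²·Var(ȳ) = N²·(1 − n/N)·s²/n.
f = 4786/21865 = 0.21888863; Var(ȳ) = 0.78111137·1114/4786 = 0.18181322.
Var(Ŷ) = 21865² · 0.18181322 = 8.6920941 × 10^7.
SE(Ŷ) = √(8.6920941 × 10^7) = 9323.

9323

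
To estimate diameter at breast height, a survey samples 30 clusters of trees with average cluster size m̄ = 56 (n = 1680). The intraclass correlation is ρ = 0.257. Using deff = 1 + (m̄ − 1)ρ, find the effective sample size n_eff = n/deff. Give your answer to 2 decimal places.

111.00

deff = 1 + (56 − 1)·0.257 = 1 + 14.135 = 15.135.
n_eff = 1680 / 15.135 = 111.00.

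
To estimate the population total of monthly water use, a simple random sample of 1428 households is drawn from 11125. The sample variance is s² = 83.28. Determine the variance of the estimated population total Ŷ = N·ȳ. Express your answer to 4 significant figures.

6.291 × 10^6

Var(Ŷ) = N²·Var(ȳ) = N²·(1 − n/N)·s²/n.
f = 1428/11125 = 0.12835955; Var(ȳ) = 0.87164045·83.28/1428 = 0.050833485.
Var(Ŷ) = 11125² · 0.050833485 = 6.291438 × 10^6.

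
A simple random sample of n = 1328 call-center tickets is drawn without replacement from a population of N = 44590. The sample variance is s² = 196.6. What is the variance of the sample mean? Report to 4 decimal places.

0.1436

Under SRS without replacement, Var(ȳ) = (1 − f)·s²/n with f = n/N = 1328/44590 = 0.02978246.
Var(ȳ) = (1 − 0.02978246)·196.6/1328 = 0.97021754·0.14804217 = 0.14363311.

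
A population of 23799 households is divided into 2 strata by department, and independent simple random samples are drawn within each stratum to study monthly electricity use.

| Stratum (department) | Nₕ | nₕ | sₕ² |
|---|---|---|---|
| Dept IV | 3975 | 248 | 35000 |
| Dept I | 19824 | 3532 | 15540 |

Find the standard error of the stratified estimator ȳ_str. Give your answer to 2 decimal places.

Var(ȳ_str) = Σₕ Wₕ²(1 − fₕ)sₕ²/nₕ with Wₕ = Nₕ/N, N = 23799.
Dept IV: Wₕ = 0.16702382; term = 0.16702382²·(1 − 0.06238994)·35000/248 = 3.6914371.
Dept I: Wₕ = 0.83297618; term = 0.83297618²·(1 − 0.17816788)·15540/3532 = 2.5088725.
Sum = 6.2003096.
SE = √(6.2003096) = 2.49.

2.49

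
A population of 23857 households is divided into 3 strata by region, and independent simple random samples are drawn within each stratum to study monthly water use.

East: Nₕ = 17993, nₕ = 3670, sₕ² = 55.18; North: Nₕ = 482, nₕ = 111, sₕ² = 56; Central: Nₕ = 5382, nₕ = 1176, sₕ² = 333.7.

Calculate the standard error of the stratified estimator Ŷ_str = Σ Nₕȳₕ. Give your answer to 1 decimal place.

Var(Ŷ_str) = Σₕ Nₕ²(1 − fₕ)sₕ²/nₕ.
East: 17993²·(1 − 3670/17993)·55.18/3670 = 3.8748349 × 10^6.
North: 482²·(1 − 111/482)·56/111 = 90216.505.
Central: 5382²·(1 − 1176/5382)·333.7/1176 = 6.4233538 × 10^6.
Sum = 1.0388405 × 10^7.
SE = √(1.0388405 × 10^7) = 3223.1.

3223.1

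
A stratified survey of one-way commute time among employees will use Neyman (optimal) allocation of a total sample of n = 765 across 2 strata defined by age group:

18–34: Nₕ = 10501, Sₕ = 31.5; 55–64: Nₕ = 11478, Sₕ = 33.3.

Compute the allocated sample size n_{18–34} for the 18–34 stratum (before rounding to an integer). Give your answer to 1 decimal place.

354.9

Neyman allocation: nₕ = n·NₕSₕ / Σⱼ NⱼSⱼ.
Σ NⱼSⱼ = 10501·31.5 + 11478·33.3 = 712998.9.
n_{18–34} = 765·10501·31.5 / 712998.9 = 354.9.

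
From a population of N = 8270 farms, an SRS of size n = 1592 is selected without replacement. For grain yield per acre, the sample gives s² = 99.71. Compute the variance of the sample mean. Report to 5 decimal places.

Under SRS without replacement, Var(ȳ) = (1 − f)·s²/n with f = n/N = 1592/8270 = 0.19250302.
Var(ȳ) = (1 − 0.19250302)·99.71/1592 = 0.80749698·0.06263191 = 0.050575078.

0.05058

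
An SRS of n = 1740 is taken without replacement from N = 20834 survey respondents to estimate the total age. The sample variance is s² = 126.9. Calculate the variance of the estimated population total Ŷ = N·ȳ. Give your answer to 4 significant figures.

Var(Ŷ) = N²·Var(ȳ) = N²·(1 − n/N)·s²/n.
f = 1740/20834 = 0.08351733; Var(ȳ) = 0.91648267·126.9/1740 = 0.066840029.
Var(Ŷ) = 20834² · 0.066840029 = 2.9012286 × 10^7.

2.901 × 10^7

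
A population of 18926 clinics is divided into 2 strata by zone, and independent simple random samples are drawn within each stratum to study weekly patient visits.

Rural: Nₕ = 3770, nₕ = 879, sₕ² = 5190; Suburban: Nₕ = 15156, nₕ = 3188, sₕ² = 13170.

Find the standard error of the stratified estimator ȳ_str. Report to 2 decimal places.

1.51

Var(ȳ_str) = Σₕ Wₕ²(1 − fₕ)sₕ²/nₕ with Wₕ = Nₕ/N, N = 18926.
Rural: Wₕ = 0.19919687; term = 0.19919687²·(1 − 0.23315650)·5190/879 = 0.17965953.
Suburban: Wₕ = 0.80080313; term = 0.80080313²·(1 − 0.21034574)·13170/3188 = 2.0919725.
Sum = 2.271632.
SE = √(2.271632) = 1.51.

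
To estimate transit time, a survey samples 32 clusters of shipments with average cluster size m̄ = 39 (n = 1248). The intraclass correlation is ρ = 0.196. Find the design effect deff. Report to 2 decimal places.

8.45

deff = 1 + (39 − 1)·0.196 = 1 + 7.448 = 8.448.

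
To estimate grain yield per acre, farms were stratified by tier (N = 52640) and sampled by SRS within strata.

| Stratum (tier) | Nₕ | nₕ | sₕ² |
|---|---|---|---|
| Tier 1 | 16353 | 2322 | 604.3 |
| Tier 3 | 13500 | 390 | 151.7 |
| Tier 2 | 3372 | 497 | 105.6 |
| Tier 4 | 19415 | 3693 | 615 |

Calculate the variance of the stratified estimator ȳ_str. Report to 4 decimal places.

Var(ȳ_str) = Σₕ Wₕ²(1 − fₕ)sₕ²/nₕ with Wₕ = Nₕ/N, N = 52640.
Tier 1: Wₕ = 0.31065729; term = 0.31065729²·(1 − 0.14199229)·604.3/2322 = 0.021549871.
Tier 3: Wₕ = 0.25645897; term = 0.25645897²·(1 − 0.02888889)·151.7/390 = 0.024844238.
Tier 2: Wₕ = 0.06405775; term = 0.06405775²·(1 − 0.14739027)·105.6/497 = 7.4336341 × 10^-4.
Tier 4: Wₕ = 0.36882599; term = 0.36882599²·(1 − 0.19021375)·615/3693 = 0.018344642.
Sum = 0.065482114.

0.0655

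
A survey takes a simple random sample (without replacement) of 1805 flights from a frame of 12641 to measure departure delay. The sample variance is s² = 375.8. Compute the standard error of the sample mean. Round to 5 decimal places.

Under SRS without replacement, Var(ȳ) = (1 − f)·s²/n with f = n/N = 1805/12641 = 0.14278934.
Var(ȳ) = (1 − 0.14278934)·375.8/1805 = 0.85721066·0.20819945 = 0.17847079.
SE(ȳ) = √(0.17847079) = 0.42246.

0.42246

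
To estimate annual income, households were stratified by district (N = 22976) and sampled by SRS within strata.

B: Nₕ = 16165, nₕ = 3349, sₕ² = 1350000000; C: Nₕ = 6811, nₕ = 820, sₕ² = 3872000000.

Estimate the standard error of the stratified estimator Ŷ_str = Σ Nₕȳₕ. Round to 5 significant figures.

1.6619 × 10^7

Var(Ŷ_str) = Σₕ Nₕ²(1 − fₕ)sₕ²/nₕ.
B: 16165²·(1 − 3349/16165)·1350000000/3349 = 8.3511605 × 10^13.
C: 6811²·(1 − 820/6811)·3872000000/820 = 1.9267781 × 10^14.
Sum = 2.7618942 × 10^14.
SE = √(2.7618942 × 10^14) = 1.6619 × 10^7.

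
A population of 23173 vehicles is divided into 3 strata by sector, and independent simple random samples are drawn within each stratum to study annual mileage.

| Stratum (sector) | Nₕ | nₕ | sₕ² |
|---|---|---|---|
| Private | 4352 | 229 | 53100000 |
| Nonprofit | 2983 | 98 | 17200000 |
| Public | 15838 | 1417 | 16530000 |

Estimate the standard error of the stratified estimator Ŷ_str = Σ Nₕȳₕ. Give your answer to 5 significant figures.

2.8871 × 10^6

Var(Ŷ_str) = Σₕ Nₕ²(1 − fₕ)sₕ²/nₕ.
Private: 4352²·(1 − 229/4352)·53100000/229 = 4.1606507 × 10^12.
Nonprofit: 2983²·(1 − 98/2983)·17200000/98 = 1.5104329 × 10^12.
Public: 15838²·(1 − 1417/15838)·16530000/1417 = 2.6643957 × 10^12.
Sum = 8.3354793 × 10^12.
SE = √(8.3354793 × 10^12) = 2.8871 × 10^6.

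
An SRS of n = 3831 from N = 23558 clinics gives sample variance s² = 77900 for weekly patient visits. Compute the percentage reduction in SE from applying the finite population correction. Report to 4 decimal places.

8.4915

f = n/N = 3831/23558 = 0.16261992.
SE_no-fpc = √(s²/n) = 4.5093366; SE_fpc = √((1−f)s²/n) = 4.1264251.
Ratio = √(1−f) = 0.91508474. Reduction = 100·(1 − 0.91508474) = 8.4915%.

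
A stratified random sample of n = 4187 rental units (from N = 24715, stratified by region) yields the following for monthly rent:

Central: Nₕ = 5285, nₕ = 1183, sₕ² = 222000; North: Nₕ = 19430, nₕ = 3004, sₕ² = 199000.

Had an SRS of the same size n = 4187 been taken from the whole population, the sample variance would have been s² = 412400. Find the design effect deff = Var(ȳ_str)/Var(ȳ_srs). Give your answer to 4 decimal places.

Var(ȳ_str) = Σ Wₕ²(1−fₕ)sₕ²/nₕ with Wₕ = Nₕ/24715:
  Central: (5285/24715)²·(1−1183/5285)·222000/1183 = 6.6602058
  North: (19430/24715)²·(1−3004/19430)·199000/3004 = 34.612784
  → Var(ȳ_str) = 41.27299.
Var(ȳ_srs) = (1 − 4187/24715)·412400/4187 = 81.80912.
deff = 41.27299 / 81.80912 = 0.5045.

0.5045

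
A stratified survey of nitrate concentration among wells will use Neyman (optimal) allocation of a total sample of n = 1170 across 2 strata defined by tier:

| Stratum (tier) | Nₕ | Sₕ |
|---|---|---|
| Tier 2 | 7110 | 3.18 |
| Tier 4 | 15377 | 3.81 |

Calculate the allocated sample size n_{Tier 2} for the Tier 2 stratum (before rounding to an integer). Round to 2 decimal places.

325.80

Neyman allocation: nₕ = n·NₕSₕ / Σⱼ NⱼSⱼ.
Σ NⱼSⱼ = 7110·3.18 + 15377·3.81 = 81196.17.
n_{Tier 2} = 1170·7110·3.18 / 81196.17 = 325.80.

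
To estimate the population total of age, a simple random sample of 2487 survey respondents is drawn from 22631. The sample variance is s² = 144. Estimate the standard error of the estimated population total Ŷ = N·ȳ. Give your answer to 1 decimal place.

Var(Ŷ) = N²·Var(ȳ) = N²·(1 − n/N)·s²/n.
f = 2487/22631 = 0.10989351; Var(ȳ) = 0.89010649·144/2487 = 0.051538132.
Var(Ŷ) = 22631² · 0.051538132 = 2.6395881 × 10^7.
SE(Ŷ) = √(2.6395881 × 10^7) = 5137.7.

5137.7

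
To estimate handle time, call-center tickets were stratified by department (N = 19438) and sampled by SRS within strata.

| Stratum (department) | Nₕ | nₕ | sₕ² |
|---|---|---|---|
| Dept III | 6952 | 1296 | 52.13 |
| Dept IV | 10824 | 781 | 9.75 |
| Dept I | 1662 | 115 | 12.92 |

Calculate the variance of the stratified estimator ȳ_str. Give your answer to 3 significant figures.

Var(ȳ_str) = Σₕ Wₕ²(1 − fₕ)sₕ²/nₕ with Wₕ = Nₕ/N, N = 19438.
Dept III: Wₕ = 0.35764996; term = 0.35764996²·(1 − 0.18642117)·52.13/1296 = 0.0041859953.
Dept IV: Wₕ = 0.55684741; term = 0.55684741²·(1 − 0.07215447)·9.75/781 = 0.0035917134.
Dept I: Wₕ = 0.08550262; term = 0.08550262²·(1 − 0.06919374)·12.92/115 = 7.6450944 × 10^-4.
Sum = 0.0085422181.

0.00854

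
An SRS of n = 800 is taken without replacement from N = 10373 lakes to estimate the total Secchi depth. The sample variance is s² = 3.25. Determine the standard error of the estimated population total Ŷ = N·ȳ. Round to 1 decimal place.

Var(Ŷ) = N²·Var(ȳ) = N²·(1 − n/N)·s²/n.
f = 800/10373 = 0.07712330; Var(ȳ) = 0.92287670·3.25/800 = 0.0037491866.
Var(Ŷ) = 10373² · 0.0037491866 = 403409.21.
SE(Ŷ) = √(403409.21) = 635.1.

635.1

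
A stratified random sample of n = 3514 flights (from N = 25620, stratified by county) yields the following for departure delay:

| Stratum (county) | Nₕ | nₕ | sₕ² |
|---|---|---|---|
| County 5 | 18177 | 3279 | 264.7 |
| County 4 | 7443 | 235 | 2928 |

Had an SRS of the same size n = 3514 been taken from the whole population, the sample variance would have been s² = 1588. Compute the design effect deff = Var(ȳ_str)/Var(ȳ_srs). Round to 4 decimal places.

Var(ȳ_str) = Σ Wₕ²(1−fₕ)sₕ²/nₕ with Wₕ = Nₕ/25620:
  County 5: (18177/25620)²·(1−3279/18177)·264.7/3279 = 0.033304618
  County 4: (7443/25620)²·(1−235/7443)·2928/235 = 1.0183751
  → Var(ȳ_str) = 1.0516797.
Var(ȳ_srs) = (1 − 3514/25620)·1588/3514 = 0.38992383.
deff = 1.0516797 / 0.38992383 = 2.6971.

2.6971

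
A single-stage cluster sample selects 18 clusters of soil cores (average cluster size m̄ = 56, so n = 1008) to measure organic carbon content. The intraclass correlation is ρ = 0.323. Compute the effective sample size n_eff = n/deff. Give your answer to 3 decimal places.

53.717

deff = 1 + (56 − 1)·0.323 = 1 + 17.765 = 18.765.
n_eff = 1008 / 18.765 = 53.717.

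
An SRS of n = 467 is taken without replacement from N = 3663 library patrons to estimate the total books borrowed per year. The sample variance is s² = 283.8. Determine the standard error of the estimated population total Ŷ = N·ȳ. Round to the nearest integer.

Var(Ŷ) = N²·Var(ȳ) = N²·(1 − n/N)·s²/n.
f = 467/3663 = 0.12749113; Var(ȳ) = 0.87250887·283.8/467 = 0.5302313.
Var(Ŷ) = 3663² · 0.5302313 = 7.1144151 × 10^6.
SE(Ŷ) = √(7.1144151 × 10^6) = 2667.

2667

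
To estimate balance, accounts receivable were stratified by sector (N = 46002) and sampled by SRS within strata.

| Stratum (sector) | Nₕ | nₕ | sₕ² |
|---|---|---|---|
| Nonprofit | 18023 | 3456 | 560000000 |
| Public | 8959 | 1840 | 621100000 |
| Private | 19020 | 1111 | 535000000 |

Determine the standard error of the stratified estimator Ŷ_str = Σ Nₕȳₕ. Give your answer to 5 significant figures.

1.5103 × 10^7

Var(Ŷ_str) = Σₕ Nₕ²(1 − fₕ)sₕ²/nₕ.
Nonprofit: 18023²·(1 − 3456/18023)·560000000/3456 = 4.2541372 × 10^13.
Public: 8959²·(1 − 1840/8959)·621100000/1840 = 2.152892 × 10^13.
Private: 19020²·(1 − 1111/19020)·535000000/1111 = 1.6402935 × 10^14.
Sum = 2.2809964 × 10^14.
SE = √(2.2809964 × 10^14) = 1.5103 × 10^7.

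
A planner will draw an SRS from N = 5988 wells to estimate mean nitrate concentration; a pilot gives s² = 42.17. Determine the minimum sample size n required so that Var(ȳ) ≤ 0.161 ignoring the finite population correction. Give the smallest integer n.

Without fpc, n₀ = s²/D = 42.17/0.161 = 261.9255.
Rounding up, n = 262.

262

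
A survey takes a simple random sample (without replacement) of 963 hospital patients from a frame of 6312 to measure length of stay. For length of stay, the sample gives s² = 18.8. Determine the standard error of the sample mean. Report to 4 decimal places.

Under SRS without replacement, Var(ȳ) = (1 − f)·s²/n with f = n/N = 963/6312 = 0.15256654.
Var(ȳ) = (1 − 0.15256654)·18.8/963 = 0.84743346·0.019522326 = 0.016543872.
SE(ȳ) = √(0.016543872) = 0.1286.

0.1286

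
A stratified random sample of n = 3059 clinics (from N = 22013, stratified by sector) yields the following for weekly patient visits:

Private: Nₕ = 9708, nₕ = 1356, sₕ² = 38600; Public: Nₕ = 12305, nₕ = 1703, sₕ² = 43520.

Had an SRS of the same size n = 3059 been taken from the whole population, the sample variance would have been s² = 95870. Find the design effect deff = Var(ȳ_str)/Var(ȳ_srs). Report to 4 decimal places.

Var(ȳ_str) = Σ Wₕ²(1−fₕ)sₕ²/nₕ with Wₕ = Nₕ/22013:
  Private: (9708/22013)²·(1−1356/9708)·38600/1356 = 4.7630967
  Public: (12305/22013)²·(1−1703/12305)·43520/1703 = 6.8799485
  → Var(ȳ_str) = 11.643045.
Var(ȳ_srs) = (1 − 3059/22013)·95870/3059 = 26.985154.
deff = 11.643045 / 26.985154 = 0.4315.

0.4315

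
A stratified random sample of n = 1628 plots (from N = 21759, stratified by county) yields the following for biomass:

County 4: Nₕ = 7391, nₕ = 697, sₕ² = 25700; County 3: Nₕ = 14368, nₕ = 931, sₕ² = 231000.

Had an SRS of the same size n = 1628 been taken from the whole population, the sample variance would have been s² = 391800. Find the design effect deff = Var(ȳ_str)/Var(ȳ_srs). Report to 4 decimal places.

Var(ȳ_str) = Σ Wₕ²(1−fₕ)sₕ²/nₕ with Wₕ = Nₕ/21759:
  County 4: (7391/21759)²·(1−697/7391)·25700/697 = 3.8531099
  County 3: (14368/21759)²·(1−931/14368)·231000/931 = 101.1773
  → Var(ȳ_str) = 105.03041.
Var(ȳ_srs) = (1 − 1628/21759)·391800/1628 = 222.65705.
deff = 105.03041 / 222.65705 = 0.4717.

0.4717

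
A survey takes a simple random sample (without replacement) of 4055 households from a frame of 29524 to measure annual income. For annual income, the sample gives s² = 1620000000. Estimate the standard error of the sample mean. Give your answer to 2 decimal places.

Under SRS without replacement, Var(ȳ) = (1 − f)·s²/n with f = n/N = 4055/29524 = 0.13734589.
Var(ȳ) = (1 − 0.13734589)·1620000000/4055 = 0.86265411·399506.78 = 344636.17.
SE(ȳ) = √(344636.17) = 587.06.

587.06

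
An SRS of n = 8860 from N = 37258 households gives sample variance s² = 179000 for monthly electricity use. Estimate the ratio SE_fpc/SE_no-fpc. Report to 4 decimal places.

f = n/N = 8860/37258 = 0.23780128.
SE_no-fpc = √(s²/n) = 4.4947926; SE_fpc = √((1−f)s²/n) = 3.9241334.
Ratio = √(1−f) = 0.87303993.

0.8730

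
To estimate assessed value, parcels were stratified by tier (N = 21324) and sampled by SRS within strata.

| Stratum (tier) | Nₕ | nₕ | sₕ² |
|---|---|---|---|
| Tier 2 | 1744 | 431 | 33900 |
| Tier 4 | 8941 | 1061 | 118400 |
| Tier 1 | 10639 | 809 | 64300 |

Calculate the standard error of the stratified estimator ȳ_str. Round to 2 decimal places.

6.00

Var(ȳ_str) = Σₕ Wₕ²(1 − fₕ)sₕ²/nₕ with Wₕ = Nₕ/N, N = 21324.
Tier 2: Wₕ = 0.08178578; term = 0.08178578²·(1 − 0.24713303)·33900/431 = 0.3960922.
Tier 4: Wₕ = 0.41929282; term = 0.41929282²·(1 − 0.11866682)·118400/1061 = 17.290649.
Tier 1: Wₕ = 0.49892140; term = 0.49892140²·(1 − 0.07604098)·64300/809 = 18.280136.
Sum = 35.966877.
SE = √(35.966877) = 6.00.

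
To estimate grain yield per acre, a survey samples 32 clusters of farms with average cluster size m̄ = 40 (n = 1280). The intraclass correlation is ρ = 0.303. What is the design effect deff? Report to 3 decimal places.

deff = 1 + (40 − 1)·0.303 = 1 + 11.817 = 12.817.

12.817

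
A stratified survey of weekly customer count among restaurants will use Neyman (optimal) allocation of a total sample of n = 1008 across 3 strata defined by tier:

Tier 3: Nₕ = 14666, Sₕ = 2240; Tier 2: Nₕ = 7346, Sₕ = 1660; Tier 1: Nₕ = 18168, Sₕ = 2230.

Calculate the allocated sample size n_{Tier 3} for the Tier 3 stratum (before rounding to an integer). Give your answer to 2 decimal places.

Neyman allocation: nₕ = n·NₕSₕ / Σⱼ NⱼSⱼ.
Σ NⱼSⱼ = 14666·2240 + 7346·1660 + 18168·2230 = 8.556084 × 10^7.
n_{Tier 3} = 1008·14666·2240 / (8.556084 × 10^7) = 387.03.

387.03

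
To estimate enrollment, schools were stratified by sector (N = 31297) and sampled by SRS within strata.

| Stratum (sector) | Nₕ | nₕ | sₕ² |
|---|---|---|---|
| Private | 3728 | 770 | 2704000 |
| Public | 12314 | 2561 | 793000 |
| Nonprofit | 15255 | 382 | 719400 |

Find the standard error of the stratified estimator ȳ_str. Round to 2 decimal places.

22.67

Var(ȳ_str) = Σₕ Wₕ²(1 − fₕ)sₕ²/nₕ with Wₕ = Nₕ/N, N = 31297.
Private: Wₕ = 0.11911685; term = 0.11911685²·(1 − 0.20654506)·2704000/770 = 39.535261.
Public: Wₕ = 0.39345624; term = 0.39345624²·(1 − 0.20797466)·793000/2561 = 37.966063.
Nonprofit: Wₕ = 0.48742691; term = 0.48742691²·(1 − 0.02504097)·719400/382 = 436.2269.
Sum = 513.72822.
SE = √(513.72822) = 22.67.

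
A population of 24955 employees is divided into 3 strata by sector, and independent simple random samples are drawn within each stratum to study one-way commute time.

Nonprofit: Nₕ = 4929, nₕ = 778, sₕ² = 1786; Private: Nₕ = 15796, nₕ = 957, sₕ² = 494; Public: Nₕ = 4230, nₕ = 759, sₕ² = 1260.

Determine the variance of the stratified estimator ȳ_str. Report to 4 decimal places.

Var(ȳ_str) = Σₕ Wₕ²(1 − fₕ)sₕ²/nₕ with Wₕ = Nₕ/N, N = 24955.
Nonprofit: Wₕ = 0.19751553; term = 0.19751553²·(1 − 0.15784135)·1786/778 = 0.075422038.
Private: Wₕ = 0.63297936; term = 0.63297936²·(1 − 0.06058496)·494/957 = 0.19429053.
Public: Wₕ = 0.16950511; term = 0.16950511²·(1 − 0.17943262)·1260/759 = 0.039138899.
Sum = 0.30885147.

0.3089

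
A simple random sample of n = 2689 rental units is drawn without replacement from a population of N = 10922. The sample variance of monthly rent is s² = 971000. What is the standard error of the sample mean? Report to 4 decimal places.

Under SRS without replacement, Var(ȳ) = (1 − f)·s²/n with f = n/N = 2689/10922 = 0.24620033.
Var(ȳ) = (1 − 0.24620033)·971000/2689 = 0.75379967·361.10078 = 272.19765.
SE(ȳ) = √(272.19765) = 16.4984.

16.4984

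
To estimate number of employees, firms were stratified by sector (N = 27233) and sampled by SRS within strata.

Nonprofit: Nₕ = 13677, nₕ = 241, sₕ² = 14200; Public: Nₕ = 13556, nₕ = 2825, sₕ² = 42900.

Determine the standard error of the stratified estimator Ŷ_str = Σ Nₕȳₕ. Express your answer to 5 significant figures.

114180

Var(Ŷ_str) = Σₕ Nₕ²(1 − fₕ)sₕ²/nₕ.
Nonprofit: 13677²·(1 − 241/13677)·14200/241 = 1.0827599 × 10^10.
Public: 13556²·(1 − 2825/13556)·42900/2825 = 2.2090757 × 10^9.
Sum = 1.3036675 × 10^10.
SE = √(1.3036675 × 10^10) = 114180.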